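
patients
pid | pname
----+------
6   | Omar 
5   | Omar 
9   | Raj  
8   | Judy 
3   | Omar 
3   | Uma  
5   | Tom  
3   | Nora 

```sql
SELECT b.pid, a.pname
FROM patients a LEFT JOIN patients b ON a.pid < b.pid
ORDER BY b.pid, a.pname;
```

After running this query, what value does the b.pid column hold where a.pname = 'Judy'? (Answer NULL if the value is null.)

9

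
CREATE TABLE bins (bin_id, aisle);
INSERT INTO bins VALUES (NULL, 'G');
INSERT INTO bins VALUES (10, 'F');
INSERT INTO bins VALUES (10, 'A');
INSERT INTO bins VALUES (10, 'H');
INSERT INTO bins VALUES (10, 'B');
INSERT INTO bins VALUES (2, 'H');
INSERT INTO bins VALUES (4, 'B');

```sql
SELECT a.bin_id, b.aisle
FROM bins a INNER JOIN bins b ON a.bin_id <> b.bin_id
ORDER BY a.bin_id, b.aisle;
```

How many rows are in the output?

INNER JOIN keeps only pairs where the ON condition holds.
Matching on a.bin_id <> b.bin_id. A NULL in a compared column never satisfies the condition.
Matched pairs: 18.
Total: 18 rows.

18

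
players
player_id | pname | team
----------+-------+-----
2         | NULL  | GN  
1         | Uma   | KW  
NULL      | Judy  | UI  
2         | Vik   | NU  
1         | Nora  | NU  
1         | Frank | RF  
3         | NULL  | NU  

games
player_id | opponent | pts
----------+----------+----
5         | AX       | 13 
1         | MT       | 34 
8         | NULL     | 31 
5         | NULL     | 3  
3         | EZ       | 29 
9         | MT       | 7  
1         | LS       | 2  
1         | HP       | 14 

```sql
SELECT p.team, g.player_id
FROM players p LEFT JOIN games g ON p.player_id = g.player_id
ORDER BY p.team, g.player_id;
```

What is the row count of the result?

LEFT JOIN keeps every row from `players`; unmatched rows get NULL for `games`'s columns.
Matching on p.player_id = g.player_id. A NULL in a compared column never satisfies the condition.
- p row (player_id=2): no match → kept, g columns NULL.
- p row (player_id=1): matches 3 g row(s) → 3 output row(s).
- p row (player_id=NULL): no match → kept, g columns NULL.
- p row (player_id=2): no match → kept, g columns NULL.
- p row (player_id=1): matches 3 g row(s) → 3 output row(s).
- p row (player_id=1): matches 3 g row(s) → 3 output row(s).
- p row (player_id=3): matches 1 g row(s) → 1 output row(s).
Total: 10 matched + 3 padded = 13 rows.

13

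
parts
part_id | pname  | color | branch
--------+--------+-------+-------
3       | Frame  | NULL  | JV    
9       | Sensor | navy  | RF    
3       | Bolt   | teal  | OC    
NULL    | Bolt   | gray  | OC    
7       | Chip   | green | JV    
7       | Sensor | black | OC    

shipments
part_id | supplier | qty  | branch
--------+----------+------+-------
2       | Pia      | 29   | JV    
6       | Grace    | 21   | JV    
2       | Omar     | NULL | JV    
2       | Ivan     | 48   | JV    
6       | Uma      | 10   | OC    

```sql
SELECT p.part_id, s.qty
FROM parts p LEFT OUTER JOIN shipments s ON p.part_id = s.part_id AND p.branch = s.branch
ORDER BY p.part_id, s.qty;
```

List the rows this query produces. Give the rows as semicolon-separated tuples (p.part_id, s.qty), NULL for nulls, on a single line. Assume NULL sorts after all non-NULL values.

(3, NULL); (3, NULL); (7, NULL); (7, NULL); (9, NULL); (NULL, NULL)

LEFT JOIN keeps every row from `parts`; unmatched rows get NULL for `shipments`'s columns.
Matching on p.part_id = s.part_id AND p.branch = s.branch. A NULL in a compared column never satisfies the condition.
Matched pairs: 0; unmatched p rows kept: 6.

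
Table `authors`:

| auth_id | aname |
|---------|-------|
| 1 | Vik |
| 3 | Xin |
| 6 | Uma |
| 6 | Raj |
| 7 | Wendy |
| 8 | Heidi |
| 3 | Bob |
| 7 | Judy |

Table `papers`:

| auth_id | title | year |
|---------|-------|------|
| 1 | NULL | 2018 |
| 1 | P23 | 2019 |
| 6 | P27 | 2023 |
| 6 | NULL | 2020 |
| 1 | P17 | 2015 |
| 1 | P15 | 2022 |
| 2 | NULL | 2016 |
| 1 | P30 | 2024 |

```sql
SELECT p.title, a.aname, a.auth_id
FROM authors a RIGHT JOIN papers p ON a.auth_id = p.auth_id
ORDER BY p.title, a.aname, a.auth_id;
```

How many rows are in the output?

RIGHT JOIN keeps every row from `papers`; unmatched rows get NULL for `authors`'s columns.
Matching on a.auth_id = p.auth_id.
- a row (auth_id=1): matches 5 p row(s) → 5 output row(s).
- a row (auth_id=3): no match.
- a row (auth_id=6): matches 2 p row(s) → 2 output row(s).
- a row (auth_id=6): matches 2 p row(s) → 2 output row(s).
- a row (auth_id=7): no match.
- a row (auth_id=8): no match.
- a row (auth_id=3): no match.
- a row (auth_id=7): no match.
- 1 row(s) from p found no a partner → padded with NULL.
Total: 9 matched + 1 padded = 10 rows.

10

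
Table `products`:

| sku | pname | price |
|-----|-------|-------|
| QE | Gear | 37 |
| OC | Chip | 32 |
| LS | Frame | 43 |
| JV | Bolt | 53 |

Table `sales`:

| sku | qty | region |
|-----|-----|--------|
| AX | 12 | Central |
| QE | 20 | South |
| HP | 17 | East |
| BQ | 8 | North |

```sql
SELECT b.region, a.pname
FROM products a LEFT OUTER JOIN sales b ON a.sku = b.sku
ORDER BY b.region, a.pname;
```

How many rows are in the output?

4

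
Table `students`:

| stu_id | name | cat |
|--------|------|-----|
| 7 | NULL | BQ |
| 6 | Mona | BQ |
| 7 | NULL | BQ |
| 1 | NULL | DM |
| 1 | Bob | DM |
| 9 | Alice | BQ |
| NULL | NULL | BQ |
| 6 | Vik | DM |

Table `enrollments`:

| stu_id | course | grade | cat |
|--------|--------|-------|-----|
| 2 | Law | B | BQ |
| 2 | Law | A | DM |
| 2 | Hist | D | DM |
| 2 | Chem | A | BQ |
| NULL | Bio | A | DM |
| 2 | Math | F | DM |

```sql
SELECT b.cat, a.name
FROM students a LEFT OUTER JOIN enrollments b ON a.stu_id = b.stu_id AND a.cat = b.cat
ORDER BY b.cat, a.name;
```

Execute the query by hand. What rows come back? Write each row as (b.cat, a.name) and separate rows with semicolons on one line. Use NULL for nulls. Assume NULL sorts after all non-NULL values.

(NULL, Alice); (NULL, Bob); (NULL, Mona); (NULL, Vik); (NULL, NULL); (NULL, NULL); (NULL, NULL); (NULL, NULL)

LEFT JOIN keeps every row from `students`; unmatched rows get NULL for `enrollments`'s columns.
Matching on a.stu_id = b.stu_id AND a.cat = b.cat. A NULL in a compared column never satisfies the condition.
- stu_id=7, cat=BQ: no b row matches, row kept with b columns NULL.
- stu_id=6, cat=BQ: no b row matches, row kept with b columns NULL.
- stu_id=7, cat=BQ: no b row matches, row kept with b columns NULL.
- stu_id=1, cat=DM: no b row matches, row kept with b columns NULL.
- stu_id=1, cat=DM: no b row matches, row kept with b columns NULL.
- stu_id=9, cat=BQ: no b row matches, row kept with b columns NULL.
- stu_id=NULL, cat=BQ: no b row matches, row kept with b columns NULL.
- stu_id=6, cat=DM: no b row matches, row kept with b columns NULL.
After projecting and ordering:
b.cat | a.name
NULL | Alice
NULL | Bob
NULL | Mona
NULL | Vik
NULL | NULL
NULL | NULL
NULL | NULL
NULL | NULL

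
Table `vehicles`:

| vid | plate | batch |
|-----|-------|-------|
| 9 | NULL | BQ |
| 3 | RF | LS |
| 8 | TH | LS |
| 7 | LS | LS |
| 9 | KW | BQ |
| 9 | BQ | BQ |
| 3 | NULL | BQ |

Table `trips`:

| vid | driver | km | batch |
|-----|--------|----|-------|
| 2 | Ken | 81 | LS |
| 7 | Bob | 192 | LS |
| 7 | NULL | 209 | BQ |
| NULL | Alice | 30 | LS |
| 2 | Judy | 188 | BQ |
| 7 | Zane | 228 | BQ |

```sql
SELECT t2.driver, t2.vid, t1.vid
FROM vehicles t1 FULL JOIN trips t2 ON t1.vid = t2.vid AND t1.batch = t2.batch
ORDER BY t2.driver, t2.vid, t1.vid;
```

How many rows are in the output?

12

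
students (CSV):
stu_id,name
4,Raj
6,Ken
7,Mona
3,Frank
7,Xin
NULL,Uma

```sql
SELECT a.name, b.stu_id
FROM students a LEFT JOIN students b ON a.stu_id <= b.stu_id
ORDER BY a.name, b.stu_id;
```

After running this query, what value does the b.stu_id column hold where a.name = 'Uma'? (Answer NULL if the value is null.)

NULL

LEFT JOIN keeps every row from `students a`; unmatched rows get NULL for `students b`'s columns.
Matching on a.stu_id <= b.stu_id. A NULL in a compared column never satisfies the condition.
- a row (stu_id=4): matches 4 b row(s) → 4 output row(s).
- a row (stu_id=6): matches 3 b row(s) → 3 output row(s).
- a row (stu_id=7): matches 2 b row(s) → 2 output row(s).
- a row (stu_id=3): matches 5 b row(s) → 5 output row(s).
- a row (stu_id=7): matches 2 b row(s) → 2 output row(s).
- a row (stu_id=NULL): no match → kept, b columns NULL.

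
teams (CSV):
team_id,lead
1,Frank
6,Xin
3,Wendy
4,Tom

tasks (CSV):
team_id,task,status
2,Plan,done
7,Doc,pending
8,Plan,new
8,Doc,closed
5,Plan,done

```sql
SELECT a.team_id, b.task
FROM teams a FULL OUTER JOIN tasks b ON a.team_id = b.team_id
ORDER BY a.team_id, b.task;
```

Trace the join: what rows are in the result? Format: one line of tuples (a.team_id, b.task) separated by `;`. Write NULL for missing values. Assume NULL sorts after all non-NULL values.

FULL OUTER JOIN keeps every row from both sides; unmatched rows get NULL for the other side's columns.
Matching on a.team_id = b.team_id.
Matched pairs: 0; unmatched a rows kept: 4; unmatched b rows kept: 5.

(1, NULL); (3, NULL); (4, NULL); (6, NULL); (NULL, Doc); (NULL, Doc); (NULL, Plan); (NULL, Plan); (NULL, Plan)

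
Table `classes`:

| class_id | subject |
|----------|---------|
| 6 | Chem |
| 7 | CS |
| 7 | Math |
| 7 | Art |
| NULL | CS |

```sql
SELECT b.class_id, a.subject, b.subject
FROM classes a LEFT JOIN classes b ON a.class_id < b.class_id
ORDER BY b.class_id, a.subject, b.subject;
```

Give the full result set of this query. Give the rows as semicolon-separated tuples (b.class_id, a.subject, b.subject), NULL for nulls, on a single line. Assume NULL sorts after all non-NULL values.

LEFT JOIN keeps every row from `classes a`; unmatched rows get NULL for `classes b`'s columns.
Matching on a.class_id < b.class_id. A NULL in a compared column never satisfies the condition.
Matched pairs: 3; unmatched a rows kept: 4.

(7, Chem, Art); (7, Chem, CS); (7, Chem, Math); (NULL, Art, NULL); (NULL, CS, NULL); (NULL, CS, NULL); (NULL, Math, NULL)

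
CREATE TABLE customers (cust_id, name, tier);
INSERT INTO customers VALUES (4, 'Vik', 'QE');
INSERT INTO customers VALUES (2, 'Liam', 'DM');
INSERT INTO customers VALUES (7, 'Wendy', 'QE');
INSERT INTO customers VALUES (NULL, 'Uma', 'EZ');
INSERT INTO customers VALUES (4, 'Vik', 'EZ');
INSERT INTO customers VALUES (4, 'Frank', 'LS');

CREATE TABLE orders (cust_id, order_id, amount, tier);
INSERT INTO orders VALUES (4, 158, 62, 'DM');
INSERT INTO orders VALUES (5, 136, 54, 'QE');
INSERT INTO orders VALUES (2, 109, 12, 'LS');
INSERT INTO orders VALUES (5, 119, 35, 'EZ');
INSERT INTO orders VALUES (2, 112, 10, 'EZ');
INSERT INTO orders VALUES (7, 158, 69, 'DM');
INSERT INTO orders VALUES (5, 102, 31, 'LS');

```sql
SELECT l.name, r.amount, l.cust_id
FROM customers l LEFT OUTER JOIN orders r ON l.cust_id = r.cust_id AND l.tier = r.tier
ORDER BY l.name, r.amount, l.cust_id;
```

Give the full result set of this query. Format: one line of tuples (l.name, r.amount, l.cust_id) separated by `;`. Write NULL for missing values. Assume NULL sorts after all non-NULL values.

LEFT JOIN keeps every row from `customers`; unmatched rows get NULL for `orders`'s columns.
Matching on l.cust_id = r.cust_id AND l.tier = r.tier. A NULL in a compared column never satisfies the condition.
- cust_id=4, tier=QE: no r row matches, row kept with r columns NULL.
- cust_id=2, tier=DM: no r row matches, row kept with r columns NULL.
- cust_id=7, tier=QE: no r row matches, row kept with r columns NULL.
- cust_id=NULL, tier=EZ: no r row matches, row kept with r columns NULL.
- cust_id=4, tier=EZ: no r row matches, row kept with r columns NULL.
- cust_id=4, tier=LS: no r row matches, row kept with r columns NULL.
After projecting and ordering:
l.name | r.amount | l.cust_id
Frank | NULL | 4
Liam | NULL | 2
Uma | NULL | NULL
Vik | NULL | 4
Vik | NULL | 4
Wendy | NULL | 7

(Frank, NULL, 4); (Liam, NULL, 2); (Uma, NULL, NULL); (Vik, NULL, 4); (Vik, NULL, 4); (Wendy, NULL, 7)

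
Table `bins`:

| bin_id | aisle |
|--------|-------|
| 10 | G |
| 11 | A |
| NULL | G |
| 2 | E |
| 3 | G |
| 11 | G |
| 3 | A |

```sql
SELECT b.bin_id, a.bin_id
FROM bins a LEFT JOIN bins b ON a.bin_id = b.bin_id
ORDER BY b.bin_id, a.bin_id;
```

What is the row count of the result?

LEFT JOIN keeps every row from `bins a`; unmatched rows get NULL for `bins b`'s columns.
Matching on a.bin_id = b.bin_id. A NULL in a compared column never satisfies the condition.
- bin_id=10: 1 matching b row(s), so 1 row(s) emitted.
- bin_id=11: 2 matching b row(s), so 2 row(s) emitted.
- bin_id=NULL: no b row matches, row kept with b columns NULL.
- bin_id=2: 1 matching b row(s), so 1 row(s) emitted.
- bin_id=3: 2 matching b row(s), so 2 row(s) emitted.
- bin_id=11: 2 matching b row(s), so 2 row(s) emitted.
- bin_id=3: 2 matching b row(s), so 2 row(s) emitted.
Total: 10 matched + 1 padded = 11 rows.

11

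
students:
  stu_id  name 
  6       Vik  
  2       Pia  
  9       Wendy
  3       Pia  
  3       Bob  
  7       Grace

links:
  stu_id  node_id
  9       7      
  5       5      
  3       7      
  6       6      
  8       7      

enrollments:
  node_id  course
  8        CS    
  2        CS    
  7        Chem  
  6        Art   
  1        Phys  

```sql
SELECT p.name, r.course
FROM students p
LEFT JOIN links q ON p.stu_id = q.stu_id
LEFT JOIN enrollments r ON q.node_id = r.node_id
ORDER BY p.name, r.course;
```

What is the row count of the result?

Step 1 — p LEFT JOIN q on stu_id → 6 row(s).
Then LEFT JOIN `enrollments r` on node_id: each of those 6 rows is kept; rows whose q.node_id has no match in r get NULL for r's columns.
Result: 6 row(s).

6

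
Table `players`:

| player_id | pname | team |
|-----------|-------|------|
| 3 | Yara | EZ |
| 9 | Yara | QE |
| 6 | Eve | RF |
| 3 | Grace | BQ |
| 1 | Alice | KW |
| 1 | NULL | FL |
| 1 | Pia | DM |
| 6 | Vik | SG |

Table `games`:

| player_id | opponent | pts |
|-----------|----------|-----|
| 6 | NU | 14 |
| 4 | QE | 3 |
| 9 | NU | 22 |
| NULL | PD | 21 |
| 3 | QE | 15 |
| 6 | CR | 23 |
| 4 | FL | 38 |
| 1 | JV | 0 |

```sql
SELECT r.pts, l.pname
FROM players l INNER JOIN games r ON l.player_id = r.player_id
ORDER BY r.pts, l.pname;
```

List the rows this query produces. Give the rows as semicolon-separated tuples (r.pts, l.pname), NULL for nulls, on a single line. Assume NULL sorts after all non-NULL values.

INNER JOIN keeps only pairs where the ON condition holds.
Matching on l.player_id = r.player_id. A NULL in a compared column never satisfies the condition.
- l row (player_id=3): matches 1 r row(s) → 1 output row(s).
- l row (player_id=9): matches 1 r row(s) → 1 output row(s).
- l row (player_id=6): matches 2 r row(s) → 2 output row(s).
- l row (player_id=3): matches 1 r row(s) → 1 output row(s).
- l row (player_id=1): matches 1 r row(s) → 1 output row(s).
- l row (player_id=1): matches 1 r row(s) → 1 output row(s).
- l row (player_id=1): matches 1 r row(s) → 1 output row(s).
- l row (player_id=6): matches 2 r row(s) → 2 output row(s).
After projecting and ordering:
r.pts | l.pname
0 | Alice
0 | Pia
0 | NULL
14 | Eve
14 | Vik
15 | Grace
15 | Yara
22 | Yara
23 | Eve
23 | Vik

(0, Alice); (0, Pia); (0, NULL); (14, Eve); (14, Vik); (15, Grace); (15, Yara); (22, Yara); (23, Eve); (23, Vik)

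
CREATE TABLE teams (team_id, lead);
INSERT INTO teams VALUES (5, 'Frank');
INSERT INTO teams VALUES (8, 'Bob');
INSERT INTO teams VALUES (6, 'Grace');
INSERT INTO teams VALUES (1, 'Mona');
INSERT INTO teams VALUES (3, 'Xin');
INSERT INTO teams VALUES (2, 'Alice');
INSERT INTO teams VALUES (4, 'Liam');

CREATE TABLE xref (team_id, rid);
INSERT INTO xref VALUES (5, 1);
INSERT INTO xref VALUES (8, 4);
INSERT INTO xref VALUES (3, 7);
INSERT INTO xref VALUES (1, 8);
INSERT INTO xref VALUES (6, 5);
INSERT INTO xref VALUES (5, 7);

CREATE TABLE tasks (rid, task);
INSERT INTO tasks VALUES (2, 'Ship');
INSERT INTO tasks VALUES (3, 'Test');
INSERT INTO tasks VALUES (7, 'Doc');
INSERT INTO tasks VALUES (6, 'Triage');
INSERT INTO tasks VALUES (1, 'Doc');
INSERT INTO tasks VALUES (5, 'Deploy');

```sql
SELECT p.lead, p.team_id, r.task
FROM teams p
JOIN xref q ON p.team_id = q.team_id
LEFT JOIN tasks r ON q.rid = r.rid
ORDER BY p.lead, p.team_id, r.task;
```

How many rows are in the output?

Step 1 — p INNER JOIN q on team_id → 6 row(s).
Then LEFT JOIN `tasks r` on rid: each of those 6 rows is kept; rows whose q.rid has no match in r get NULL for r's columns.
Result: 6 row(s).

6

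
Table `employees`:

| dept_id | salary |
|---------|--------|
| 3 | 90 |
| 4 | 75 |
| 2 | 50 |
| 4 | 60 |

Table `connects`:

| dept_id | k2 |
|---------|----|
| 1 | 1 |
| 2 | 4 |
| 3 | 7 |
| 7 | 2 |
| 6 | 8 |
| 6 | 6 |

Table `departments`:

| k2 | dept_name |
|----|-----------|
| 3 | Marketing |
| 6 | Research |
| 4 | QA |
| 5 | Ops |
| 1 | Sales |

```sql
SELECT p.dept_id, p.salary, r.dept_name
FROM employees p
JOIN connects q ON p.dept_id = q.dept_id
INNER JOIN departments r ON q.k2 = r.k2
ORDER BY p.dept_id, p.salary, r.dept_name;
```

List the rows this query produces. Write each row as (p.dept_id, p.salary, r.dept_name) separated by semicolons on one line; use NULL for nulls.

(2, 50, QA)

Joins associate left-to-right: employees INNER JOIN connects on dept_id gives 2 intermediate row(s).
Then INNER JOIN `departments r` on k2: keep only rows whose q.k2 appears in r.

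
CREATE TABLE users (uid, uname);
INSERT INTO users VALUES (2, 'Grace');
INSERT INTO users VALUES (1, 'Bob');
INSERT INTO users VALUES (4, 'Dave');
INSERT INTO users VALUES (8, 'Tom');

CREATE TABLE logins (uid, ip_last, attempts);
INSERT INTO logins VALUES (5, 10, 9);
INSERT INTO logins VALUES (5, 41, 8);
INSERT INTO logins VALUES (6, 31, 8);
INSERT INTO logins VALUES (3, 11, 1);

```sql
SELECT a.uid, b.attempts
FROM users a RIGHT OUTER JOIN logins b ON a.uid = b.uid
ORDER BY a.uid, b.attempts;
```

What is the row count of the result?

4

RIGHT JOIN keeps every row from `logins`; unmatched rows get NULL for `users`'s columns.
Matching on a.uid = b.uid.
Matched pairs: 0; unmatched b rows kept: 4.
Total: 0 matched + 4 padded = 4 rows.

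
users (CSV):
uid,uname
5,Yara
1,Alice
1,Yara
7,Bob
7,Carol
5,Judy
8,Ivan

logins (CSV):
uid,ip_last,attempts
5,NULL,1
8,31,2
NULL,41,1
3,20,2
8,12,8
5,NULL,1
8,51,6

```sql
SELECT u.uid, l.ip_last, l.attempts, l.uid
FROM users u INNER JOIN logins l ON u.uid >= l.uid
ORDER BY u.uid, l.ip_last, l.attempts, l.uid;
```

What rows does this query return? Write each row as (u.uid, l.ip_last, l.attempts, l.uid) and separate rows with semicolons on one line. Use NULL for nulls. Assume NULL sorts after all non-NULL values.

INNER JOIN keeps only pairs where the ON condition holds.
Matching on u.uid >= l.uid. A NULL in a compared column never satisfies the condition.
- u row (uid=5): matches 3 l row(s) → 3 output row(s).
- u row (uid=1): no match → dropped.
- u row (uid=1): no match → dropped.
- u row (uid=7): matches 3 l row(s) → 3 output row(s).
- u row (uid=7): matches 3 l row(s) → 3 output row(s).
- u row (uid=5): matches 3 l row(s) → 3 output row(s).
- u row (uid=8): matches 6 l row(s) → 6 output row(s).

(5, 20, 2, 3); (5, 20, 2, 3); (5, NULL, 1, 5); (5, NULL, 1, 5); (5, NULL, 1, 5); (5, NULL, 1, 5); (7, 20, 2, 3); (7, 20, 2, 3); (7, NULL, 1, 5); (7, NULL, 1, 5); (7, NULL, 1, 5); (7, NULL, 1, 5); (8, 12, 8, 8); (8, 20, 2, 3); (8, 31, 2, 8); (8, 51, 6, 8); (8, NULL, 1, 5); (8, NULL, 1, 5)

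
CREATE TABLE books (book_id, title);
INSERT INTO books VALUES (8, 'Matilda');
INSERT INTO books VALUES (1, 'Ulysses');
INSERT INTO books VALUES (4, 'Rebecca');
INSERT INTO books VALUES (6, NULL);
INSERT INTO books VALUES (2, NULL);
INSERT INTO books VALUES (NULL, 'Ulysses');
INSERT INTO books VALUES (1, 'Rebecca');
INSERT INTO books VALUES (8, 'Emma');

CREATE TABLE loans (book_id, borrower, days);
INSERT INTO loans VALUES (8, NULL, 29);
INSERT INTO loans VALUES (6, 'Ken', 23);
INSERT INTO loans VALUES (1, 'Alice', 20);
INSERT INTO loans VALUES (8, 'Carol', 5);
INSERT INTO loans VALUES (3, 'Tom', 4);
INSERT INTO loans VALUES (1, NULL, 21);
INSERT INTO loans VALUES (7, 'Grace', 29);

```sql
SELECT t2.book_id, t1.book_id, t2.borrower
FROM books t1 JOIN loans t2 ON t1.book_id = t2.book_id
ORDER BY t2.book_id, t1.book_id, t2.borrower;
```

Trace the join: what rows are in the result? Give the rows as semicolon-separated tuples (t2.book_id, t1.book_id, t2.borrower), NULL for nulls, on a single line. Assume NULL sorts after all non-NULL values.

(1, 1, Alice); (1, 1, Alice); (1, 1, NULL); (1, 1, NULL); (6, 6, Ken); (8, 8, Carol); (8, 8, Carol); (8, 8, NULL); (8, 8, NULL)

INNER JOIN keeps only pairs where the ON condition holds.
Matching on t1.book_id = t2.book_id. A NULL in a compared column never satisfies the condition.
- t1 row (book_id=8): matches 2 t2 row(s) → 2 output row(s).
- t1 row (book_id=1): matches 2 t2 row(s) → 2 output row(s).
- t1 row (book_id=4): no match → dropped.
- t1 row (book_id=6): matches 1 t2 row(s) → 1 output row(s).
- t1 row (book_id=2): no match → dropped.
- t1 row (book_id=NULL): no match → dropped.
- t1 row (book_id=1): matches 2 t2 row(s) → 2 output row(s).
- t1 row (book_id=8): matches 2 t2 row(s) → 2 output row(s).
After projecting and ordering:
t2.book_id | t1.book_id | t2.borrower
1 | 1 | Alice
1 | 1 | Alice
1 | 1 | NULL
1 | 1 | NULL
6 | 6 | Ken
8 | 8 | Carol
8 | 8 | Carol
8 | 8 | NULL
8 | 8 | NULL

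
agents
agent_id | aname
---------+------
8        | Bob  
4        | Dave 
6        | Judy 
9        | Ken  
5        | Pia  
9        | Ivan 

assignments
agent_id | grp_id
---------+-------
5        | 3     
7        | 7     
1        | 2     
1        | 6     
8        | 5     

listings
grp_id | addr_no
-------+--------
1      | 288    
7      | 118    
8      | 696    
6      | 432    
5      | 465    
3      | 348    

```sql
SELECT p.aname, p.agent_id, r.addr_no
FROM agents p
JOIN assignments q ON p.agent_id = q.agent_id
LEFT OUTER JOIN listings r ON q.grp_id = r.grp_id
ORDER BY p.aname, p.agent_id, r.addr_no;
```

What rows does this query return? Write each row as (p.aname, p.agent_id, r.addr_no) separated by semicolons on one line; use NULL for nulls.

(Bob, 8, 465); (Pia, 5, 348)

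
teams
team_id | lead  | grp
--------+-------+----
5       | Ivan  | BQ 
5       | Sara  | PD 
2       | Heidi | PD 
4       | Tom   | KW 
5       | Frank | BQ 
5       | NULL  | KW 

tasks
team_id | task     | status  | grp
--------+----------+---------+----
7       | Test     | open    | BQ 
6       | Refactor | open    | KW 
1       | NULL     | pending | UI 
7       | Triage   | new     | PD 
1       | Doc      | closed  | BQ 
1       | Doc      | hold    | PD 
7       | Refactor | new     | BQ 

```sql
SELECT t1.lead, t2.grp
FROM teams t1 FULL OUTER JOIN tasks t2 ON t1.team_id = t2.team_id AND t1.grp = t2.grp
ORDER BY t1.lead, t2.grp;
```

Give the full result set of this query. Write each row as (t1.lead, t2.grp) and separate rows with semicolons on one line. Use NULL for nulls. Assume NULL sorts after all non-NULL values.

(Frank, NULL); (Heidi, NULL); (Ivan, NULL); (Sara, NULL); (Tom, NULL); (NULL, BQ); (NULL, BQ); (NULL, BQ); (NULL, KW); (NULL, PD); (NULL, PD); (NULL, UI); (NULL, NULL)

FULL OUTER JOIN keeps every row from both sides; unmatched rows get NULL for the other side's columns.
Matching on t1.team_id = t2.team_id AND t1.grp = t2.grp.
- t1 row (team_id=5, grp=BQ): no match → kept, t2 columns NULL.
- t1 row (team_id=5, grp=PD): no match → kept, t2 columns NULL.
- t1 row (team_id=2, grp=PD): no match → kept, t2 columns NULL.
- t1 row (team_id=4, grp=KW): no match → kept, t2 columns NULL.
- t1 row (team_id=5, grp=BQ): no match → kept, t2 columns NULL.
- t1 row (team_id=5, grp=KW): no match → kept, t2 columns NULL.
- 7 row(s) from t2 found no t1 partner → padded with NULL.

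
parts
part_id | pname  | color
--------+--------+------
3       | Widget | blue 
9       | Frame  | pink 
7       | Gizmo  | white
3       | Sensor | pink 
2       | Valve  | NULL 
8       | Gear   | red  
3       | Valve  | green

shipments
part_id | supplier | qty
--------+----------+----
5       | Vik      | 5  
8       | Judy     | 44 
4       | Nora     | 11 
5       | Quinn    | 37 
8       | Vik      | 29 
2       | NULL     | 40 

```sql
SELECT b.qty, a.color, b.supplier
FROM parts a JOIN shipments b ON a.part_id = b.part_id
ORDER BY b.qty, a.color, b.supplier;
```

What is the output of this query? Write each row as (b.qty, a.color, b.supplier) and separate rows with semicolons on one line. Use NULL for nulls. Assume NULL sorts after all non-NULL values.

(29, red, Vik); (40, NULL, NULL); (44, red, Judy)

INNER JOIN keeps only pairs where the ON condition holds.
Matching on a.part_id = b.part_id.
Matched pairs: 3.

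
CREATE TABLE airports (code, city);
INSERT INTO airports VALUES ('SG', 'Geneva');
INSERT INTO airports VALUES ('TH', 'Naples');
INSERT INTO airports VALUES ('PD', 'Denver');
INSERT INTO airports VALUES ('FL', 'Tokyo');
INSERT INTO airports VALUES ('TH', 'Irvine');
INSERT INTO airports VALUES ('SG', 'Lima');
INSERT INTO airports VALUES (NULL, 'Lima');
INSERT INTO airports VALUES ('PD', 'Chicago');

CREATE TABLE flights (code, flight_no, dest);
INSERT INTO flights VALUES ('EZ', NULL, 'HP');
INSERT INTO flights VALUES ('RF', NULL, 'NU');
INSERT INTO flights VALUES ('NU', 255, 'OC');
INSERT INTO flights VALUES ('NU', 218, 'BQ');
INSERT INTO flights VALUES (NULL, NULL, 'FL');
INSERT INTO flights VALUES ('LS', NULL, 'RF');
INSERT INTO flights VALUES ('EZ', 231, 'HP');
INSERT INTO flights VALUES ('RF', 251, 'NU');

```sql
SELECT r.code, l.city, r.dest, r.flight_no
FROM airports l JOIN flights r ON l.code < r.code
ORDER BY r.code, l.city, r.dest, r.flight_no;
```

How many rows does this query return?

9

INNER JOIN keeps only pairs where the ON condition holds.
Matching on l.code < r.code. A NULL in a compared column never satisfies the condition.
- l (code=SG) has no partner → excluded.
- l (code=TH) has no partner → excluded.
- l (code=PD) pairs with 2 row(s) of r.
- l (code=FL) pairs with 5 row(s) of r.
- l (code=TH) has no partner → excluded.
- l (code=SG) has no partner → excluded.
- l (code=NULL) has no partner → excluded.
- l (code=PD) pairs with 2 row(s) of r.
Total: 9 rows.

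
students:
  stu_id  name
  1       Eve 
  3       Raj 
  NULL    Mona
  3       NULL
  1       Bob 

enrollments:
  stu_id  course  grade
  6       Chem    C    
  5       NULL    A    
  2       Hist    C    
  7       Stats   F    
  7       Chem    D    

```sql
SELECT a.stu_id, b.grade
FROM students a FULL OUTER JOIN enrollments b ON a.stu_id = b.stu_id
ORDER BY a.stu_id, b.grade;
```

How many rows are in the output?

FULL OUTER JOIN keeps every row from both sides; unmatched rows get NULL for the other side's columns.
Matching on a.stu_id = b.stu_id. A NULL in a compared column never satisfies the condition.
Matched pairs: 0; unmatched a rows kept: 5; unmatched b rows kept: 5.
Total: 0 matched + 10 padded = 10 rows.

10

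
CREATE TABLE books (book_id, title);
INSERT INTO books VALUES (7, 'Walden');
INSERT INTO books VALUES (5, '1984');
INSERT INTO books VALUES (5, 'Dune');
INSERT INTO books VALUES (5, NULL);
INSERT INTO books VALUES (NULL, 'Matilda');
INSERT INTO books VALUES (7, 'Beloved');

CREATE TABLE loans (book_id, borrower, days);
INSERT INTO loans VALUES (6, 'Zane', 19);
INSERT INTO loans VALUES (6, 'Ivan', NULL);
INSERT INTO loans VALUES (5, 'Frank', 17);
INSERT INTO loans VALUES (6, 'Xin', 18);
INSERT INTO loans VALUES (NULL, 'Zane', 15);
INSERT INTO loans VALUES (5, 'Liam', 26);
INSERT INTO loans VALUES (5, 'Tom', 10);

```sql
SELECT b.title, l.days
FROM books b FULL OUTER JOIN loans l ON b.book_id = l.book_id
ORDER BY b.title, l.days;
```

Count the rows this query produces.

16

FULL OUTER JOIN keeps every row from both sides; unmatched rows get NULL for the other side's columns.
Matching on b.book_id = l.book_id. A NULL in a compared column never satisfies the condition.
- book_id=7: no l row matches, row kept with l columns NULL.
- book_id=5: 3 matching l row(s), so 3 row(s) emitted.
- book_id=5: 3 matching l row(s), so 3 row(s) emitted.
- book_id=5: 3 matching l row(s), so 3 row(s) emitted.
- book_id=NULL: no l row matches, row kept with l columns NULL.
- book_id=7: no l row matches, row kept with l columns NULL.
- plus 4 unmatched l row(s), each kept with NULL b columns.
Total: 9 matched + 7 padded = 16 rows.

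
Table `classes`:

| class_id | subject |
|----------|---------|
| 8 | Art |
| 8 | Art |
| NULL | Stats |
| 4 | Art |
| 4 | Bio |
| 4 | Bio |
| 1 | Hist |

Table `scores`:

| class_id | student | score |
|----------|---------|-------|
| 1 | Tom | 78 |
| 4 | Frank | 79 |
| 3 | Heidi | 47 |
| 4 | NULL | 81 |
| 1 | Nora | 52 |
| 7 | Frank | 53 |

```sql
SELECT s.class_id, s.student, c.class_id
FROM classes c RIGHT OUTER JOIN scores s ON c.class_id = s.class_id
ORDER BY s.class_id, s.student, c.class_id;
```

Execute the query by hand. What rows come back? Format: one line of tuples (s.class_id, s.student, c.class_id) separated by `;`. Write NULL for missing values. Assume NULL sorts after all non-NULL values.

RIGHT JOIN keeps every row from `scores`; unmatched rows get NULL for `classes`'s columns.
Matching on c.class_id = s.class_id. A NULL in a compared column never satisfies the condition.
- class_id=8: no matching s row.
- class_id=8: no matching s row.
- class_id=NULL: no matching s row.
- class_id=4: 2 matching s row(s), so 2 row(s) emitted.
- class_id=4: 2 matching s row(s), so 2 row(s) emitted.
- class_id=4: 2 matching s row(s), so 2 row(s) emitted.
- class_id=1: 2 matching s row(s), so 2 row(s) emitted.
- 2 row(s) from s found no c partner → padded with NULL.
After projecting and ordering:
s.class_id | s.student | c.class_id
1 | Nora | 1
1 | Tom | 1
3 | Heidi | NULL
4 | Frank | 4
4 | Frank | 4
4 | Frank | 4
4 | NULL | 4
4 | NULL | 4
4 | NULL | 4
7 | Frank | NULL

(1, Nora, 1); (1, Tom, 1); (3, Heidi, NULL); (4, Frank, 4); (4, Frank, 4); (4, Frank, 4); (4, NULL, 4); (4, NULL, 4); (4, NULL, 4); (7, Frank, NULL)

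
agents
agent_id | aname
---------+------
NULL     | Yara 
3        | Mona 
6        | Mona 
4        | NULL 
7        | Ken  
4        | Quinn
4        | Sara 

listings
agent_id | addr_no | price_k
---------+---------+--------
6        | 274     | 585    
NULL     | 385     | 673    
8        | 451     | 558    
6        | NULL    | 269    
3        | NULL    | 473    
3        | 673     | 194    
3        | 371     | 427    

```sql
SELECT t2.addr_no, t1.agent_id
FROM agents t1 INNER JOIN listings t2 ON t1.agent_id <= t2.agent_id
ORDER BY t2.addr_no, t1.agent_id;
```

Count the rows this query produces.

INNER JOIN keeps only pairs where the ON condition holds.
Matching on t1.agent_id <= t2.agent_id. A NULL in a compared column never satisfies the condition.
Matched pairs: 19.
Total: 19 rows.

19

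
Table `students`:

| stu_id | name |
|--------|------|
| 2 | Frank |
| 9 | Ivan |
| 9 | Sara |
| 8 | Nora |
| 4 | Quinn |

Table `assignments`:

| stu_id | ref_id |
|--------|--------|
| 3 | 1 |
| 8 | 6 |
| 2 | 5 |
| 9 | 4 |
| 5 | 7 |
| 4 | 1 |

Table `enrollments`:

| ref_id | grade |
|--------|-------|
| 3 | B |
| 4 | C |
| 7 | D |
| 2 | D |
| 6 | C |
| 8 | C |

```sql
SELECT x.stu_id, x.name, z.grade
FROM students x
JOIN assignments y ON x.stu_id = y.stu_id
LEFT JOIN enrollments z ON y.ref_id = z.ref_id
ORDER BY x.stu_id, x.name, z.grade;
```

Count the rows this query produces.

Evaluate left to right. First `students x INNER JOIN assignments y` on stu_id: 5 row(s).
Then LEFT JOIN `enrollments z` on ref_id: each of those 5 rows is kept; rows whose y.ref_id has no match in z get NULL for z's columns.
Result: 5 row(s).

5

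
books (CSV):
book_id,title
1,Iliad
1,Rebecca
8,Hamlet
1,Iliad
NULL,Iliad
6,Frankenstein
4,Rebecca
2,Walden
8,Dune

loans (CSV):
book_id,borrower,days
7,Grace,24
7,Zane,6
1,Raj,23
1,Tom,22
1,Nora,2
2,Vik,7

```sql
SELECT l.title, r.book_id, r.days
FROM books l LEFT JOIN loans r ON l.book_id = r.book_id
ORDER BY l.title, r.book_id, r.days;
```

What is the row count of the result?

LEFT JOIN keeps every row from `books`; unmatched rows get NULL for `loans`'s columns.
Matching on l.book_id = r.book_id. A NULL in a compared column never satisfies the condition.
Matched pairs: 10; unmatched l rows kept: 5.
Total: 10 matched + 5 padded = 15 rows.

15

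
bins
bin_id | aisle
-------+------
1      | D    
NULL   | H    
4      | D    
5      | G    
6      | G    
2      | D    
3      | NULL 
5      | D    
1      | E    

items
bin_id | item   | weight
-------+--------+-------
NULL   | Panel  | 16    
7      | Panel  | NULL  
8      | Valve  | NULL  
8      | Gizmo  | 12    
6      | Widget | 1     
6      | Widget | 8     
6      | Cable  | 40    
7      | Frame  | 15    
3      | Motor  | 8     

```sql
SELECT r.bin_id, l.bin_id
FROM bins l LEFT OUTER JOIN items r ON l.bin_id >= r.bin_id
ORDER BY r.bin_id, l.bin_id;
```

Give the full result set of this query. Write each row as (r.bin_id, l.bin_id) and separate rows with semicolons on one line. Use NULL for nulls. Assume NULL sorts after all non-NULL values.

(3, 3); (3, 4); (3, 5); (3, 5); (3, 6); (6, 6); (6, 6); (6, 6); (NULL, 1); (NULL, 1); (NULL, 2); (NULL, NULL)

LEFT JOIN keeps every row from `bins`; unmatched rows get NULL for `items`'s columns.
Matching on l.bin_id >= r.bin_id. A NULL in a compared column never satisfies the condition.
- l row (bin_id=1): no match → kept, r columns NULL.
- l row (bin_id=NULL): no match → kept, r columns NULL.
- l row (bin_id=4): matches 1 r row(s) → 1 output row(s).
- l row (bin_id=5): matches 1 r row(s) → 1 output row(s).
- l row (bin_id=6): matches 4 r row(s) → 4 output row(s).
- l row (bin_id=2): no match → kept, r columns NULL.
- l row (bin_id=3): matches 1 r row(s) → 1 output row(s).
- l row (bin_id=5): matches 1 r row(s) → 1 output row(s).
- l row (bin_id=1): no match → kept, r columns NULL.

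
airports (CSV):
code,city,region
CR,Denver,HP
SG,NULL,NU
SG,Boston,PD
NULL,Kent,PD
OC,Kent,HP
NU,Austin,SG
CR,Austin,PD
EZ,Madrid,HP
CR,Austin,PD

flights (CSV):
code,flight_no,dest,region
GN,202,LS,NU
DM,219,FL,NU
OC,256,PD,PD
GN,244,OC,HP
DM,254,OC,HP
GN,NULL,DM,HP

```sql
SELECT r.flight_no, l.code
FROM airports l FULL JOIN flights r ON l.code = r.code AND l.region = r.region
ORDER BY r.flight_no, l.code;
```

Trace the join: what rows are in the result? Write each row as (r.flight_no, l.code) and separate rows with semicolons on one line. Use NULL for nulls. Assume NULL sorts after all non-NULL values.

(202, NULL); (219, NULL); (244, NULL); (254, NULL); (256, NULL); (NULL, CR); (NULL, CR); (NULL, CR); (NULL, EZ); (NULL, NU); (NULL, OC); (NULL, SG); (NULL, SG); (NULL, NULL); (NULL, NULL)

FULL OUTER JOIN keeps every row from both sides; unmatched rows get NULL for the other side's columns.
Matching on l.code = r.code AND l.region = r.region. A NULL in a compared column never satisfies the condition.
- l (code=CR, region=HP) has no partner → padded with NULL.
- l (code=SG, region=NU) has no partner → padded with NULL.
- l (code=SG, region=PD) has no partner → padded with NULL.
- l (code=NULL, region=PD) has no partner → padded with NULL.
- l (code=OC, region=HP) has no partner → padded with NULL.
- l (code=NU, region=SG) has no partner → padded with NULL.
- l (code=CR, region=PD) has no partner → padded with NULL.
- l (code=EZ, region=HP) has no partner → padded with NULL.
- l (code=CR, region=PD) has no partner → padded with NULL.
- 6 r row(s) had no l match → kept, l columns NULL.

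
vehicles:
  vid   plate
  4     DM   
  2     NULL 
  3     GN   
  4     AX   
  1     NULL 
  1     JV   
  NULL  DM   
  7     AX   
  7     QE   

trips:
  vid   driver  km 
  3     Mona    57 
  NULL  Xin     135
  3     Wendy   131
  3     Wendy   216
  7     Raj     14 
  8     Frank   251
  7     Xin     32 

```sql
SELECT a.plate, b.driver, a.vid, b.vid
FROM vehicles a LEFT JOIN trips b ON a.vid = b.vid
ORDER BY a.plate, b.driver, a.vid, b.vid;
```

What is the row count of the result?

13

LEFT JOIN keeps every row from `vehicles`; unmatched rows get NULL for `trips`'s columns.
Matching on a.vid = b.vid. A NULL in a compared column never satisfies the condition.
Matched pairs: 7; unmatched a rows kept: 6.
Total: 7 matched + 6 padded = 13 rows.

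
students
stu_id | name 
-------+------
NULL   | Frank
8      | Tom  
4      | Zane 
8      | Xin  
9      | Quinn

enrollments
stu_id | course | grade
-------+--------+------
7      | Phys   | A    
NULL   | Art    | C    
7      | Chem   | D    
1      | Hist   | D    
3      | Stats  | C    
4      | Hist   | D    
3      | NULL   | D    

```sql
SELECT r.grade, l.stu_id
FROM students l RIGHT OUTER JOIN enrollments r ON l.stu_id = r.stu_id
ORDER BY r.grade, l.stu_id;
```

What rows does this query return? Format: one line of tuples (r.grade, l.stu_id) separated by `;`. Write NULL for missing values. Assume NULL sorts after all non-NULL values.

(A, NULL); (C, NULL); (C, NULL); (D, 4); (D, NULL); (D, NULL); (D, NULL)

RIGHT JOIN keeps every row from `enrollments`; unmatched rows get NULL for `students`'s columns.
Matching on l.stu_id = r.stu_id. A NULL in a compared column never satisfies the condition.
Matched pairs: 1; unmatched r rows kept: 6.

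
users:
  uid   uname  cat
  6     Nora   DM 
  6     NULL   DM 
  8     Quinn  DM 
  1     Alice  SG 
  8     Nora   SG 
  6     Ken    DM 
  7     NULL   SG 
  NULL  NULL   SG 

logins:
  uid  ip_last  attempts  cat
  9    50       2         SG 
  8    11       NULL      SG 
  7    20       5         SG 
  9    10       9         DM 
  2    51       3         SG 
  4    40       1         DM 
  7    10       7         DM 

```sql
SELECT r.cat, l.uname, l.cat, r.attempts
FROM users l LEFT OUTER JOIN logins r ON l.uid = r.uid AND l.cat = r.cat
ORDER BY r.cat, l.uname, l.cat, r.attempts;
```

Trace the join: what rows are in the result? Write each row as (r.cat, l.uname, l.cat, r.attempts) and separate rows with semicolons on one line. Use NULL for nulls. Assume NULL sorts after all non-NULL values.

LEFT JOIN keeps every row from `users`; unmatched rows get NULL for `logins`'s columns.
Matching on l.uid = r.uid AND l.cat = r.cat. A NULL in a compared column never satisfies the condition.
- l row (uid=6, cat=DM): no match → kept, r columns NULL.
- l row (uid=6, cat=DM): no match → kept, r columns NULL.
- l row (uid=8, cat=DM): no match → kept, r columns NULL.
- l row (uid=1, cat=SG): no match → kept, r columns NULL.
- l row (uid=8, cat=SG): matches 1 r row(s) → 1 output row(s).
- l row (uid=6, cat=DM): no match → kept, r columns NULL.
- l row (uid=7, cat=SG): matches 1 r row(s) → 1 output row(s).
- l row (uid=NULL, cat=SG): no match → kept, r columns NULL.
After projecting and ordering:
r.cat | l.uname | l.cat | r.attempts
SG | Nora | SG | NULL
SG | NULL | SG | 5
NULL | Alice | SG | NULL
NULL | Ken | DM | NULL
NULL | Nora | DM | NULL
NULL | Quinn | DM | NULL
NULL | NULL | DM | NULL
NULL | NULL | SG | NULL

(SG, Nora, SG, NULL); (SG, NULL, SG, 5); (NULL, Alice, SG, NULL); (NULL, Ken, DM, NULL); (NULL, Nora, DM, NULL); (NULL, Quinn, DM, NULL); (NULL, NULL, DM, NULL); (NULL, NULL, SG, NULL)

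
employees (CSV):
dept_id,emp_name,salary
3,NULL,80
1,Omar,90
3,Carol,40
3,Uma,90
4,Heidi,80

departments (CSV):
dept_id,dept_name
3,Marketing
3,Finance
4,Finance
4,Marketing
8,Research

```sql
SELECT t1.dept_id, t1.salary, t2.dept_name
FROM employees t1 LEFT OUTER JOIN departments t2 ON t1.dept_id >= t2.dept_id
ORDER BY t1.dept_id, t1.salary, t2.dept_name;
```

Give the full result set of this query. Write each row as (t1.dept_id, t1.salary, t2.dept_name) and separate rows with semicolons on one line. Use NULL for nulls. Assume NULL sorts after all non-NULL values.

(1, 90, NULL); (3, 40, Finance); (3, 40, Marketing); (3, 80, Finance); (3, 80, Marketing); (3, 90, Finance); (3, 90, Marketing); (4, 80, Finance); (4, 80, Finance); (4, 80, Marketing); (4, 80, Marketing)

LEFT JOIN keeps every row from `employees`; unmatched rows get NULL for `departments`'s columns.
Matching on t1.dept_id >= t2.dept_id.
- t1[0] dept_id=3 → 2 match(es) in t2 → 2 row(s).
- t1[1] dept_id=1 → no match; kept with NULLs on the t2 side.
- t1[2] dept_id=3 → 2 match(es) in t2 → 2 row(s).
- t1[3] dept_id=3 → 2 match(es) in t2 → 2 row(s).
- t1[4] dept_id=4 → 4 match(es) in t2 → 4 row(s).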